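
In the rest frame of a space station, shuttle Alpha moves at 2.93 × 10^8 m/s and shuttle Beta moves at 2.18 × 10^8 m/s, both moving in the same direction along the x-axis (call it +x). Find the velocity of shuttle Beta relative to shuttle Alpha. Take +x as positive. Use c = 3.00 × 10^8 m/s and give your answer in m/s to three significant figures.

β_A = 0.977, β_B = 0.727 (dividing each by c = 3.00 × 10^8 m/s).
Transform to A's frame with the inverse velocity-addition law: u' = (u − v)/(1 − uv/c²), taking u = β_B and v = β_A.
u' = (0.727 − 0.977) / (1 − (0.977)(0.727)) = -0.2500/0.2903 = -0.8612.
u' = -0.8612 × 3.00 × 10^8 m/s.

-2.58 × 10^8 m/s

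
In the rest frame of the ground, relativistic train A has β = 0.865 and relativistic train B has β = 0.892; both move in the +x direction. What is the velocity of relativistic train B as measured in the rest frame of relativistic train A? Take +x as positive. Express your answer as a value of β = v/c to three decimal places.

β_A = 0.865, β_B = 0.892.
Transform to A's frame with the inverse velocity-addition law: u' = (u − v)/(1 − uv/c²), taking u = β_B and v = β_A.
u' = (0.892 − 0.865) / (1 − (0.865)(0.892)) = 0.0270/0.2284 = 0.1182.

β = +0.118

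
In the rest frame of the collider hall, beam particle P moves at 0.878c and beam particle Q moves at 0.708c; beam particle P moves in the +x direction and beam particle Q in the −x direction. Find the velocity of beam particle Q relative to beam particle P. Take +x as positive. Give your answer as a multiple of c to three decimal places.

-0.978c

β_A = 0.878, β_B = -0.708.
Transform to A's frame with the inverse velocity-addition law: u' = (u − v)/(1 − uv/c²), taking u = β_B and v = β_A.
u' = (-0.708 − 0.878) / (1 − (0.878)(-0.708)) = -1.5860/1.6216 = -0.9780.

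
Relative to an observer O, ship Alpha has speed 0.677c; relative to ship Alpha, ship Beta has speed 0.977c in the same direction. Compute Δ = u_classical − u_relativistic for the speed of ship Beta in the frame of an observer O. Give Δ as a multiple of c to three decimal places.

Δ = 0.658c

Galilean: u_cl = 0.977 + 0.677 = 1.6540.
Relativistic: u_rel = (0.977 + 0.677) / (1 + 0.977·0.677) = 1.6540/1.6614 = 0.9955.
Δ = 1.6540 − 0.9955 = 0.6585.
(The classical prediction exceeds c; the relativistic result does not.)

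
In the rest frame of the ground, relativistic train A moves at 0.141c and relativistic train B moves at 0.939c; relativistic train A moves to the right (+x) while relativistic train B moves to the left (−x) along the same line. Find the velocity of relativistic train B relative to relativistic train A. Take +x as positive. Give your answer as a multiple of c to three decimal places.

β_A = 0.141, β_B = -0.939.
Transform to A's frame with the inverse velocity-addition law: u' = (u − v)/(1 − uv/c²), taking u = β_B and v = β_A.
u' = (-0.939 − 0.141) / (1 − (0.141)(-0.939)) = -1.0800/1.1324 = -0.9537.

-0.954c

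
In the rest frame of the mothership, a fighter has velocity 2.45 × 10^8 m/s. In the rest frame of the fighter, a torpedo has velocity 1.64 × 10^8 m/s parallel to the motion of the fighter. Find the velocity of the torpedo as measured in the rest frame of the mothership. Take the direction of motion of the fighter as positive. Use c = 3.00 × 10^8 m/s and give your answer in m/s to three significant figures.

In units of c (dividing by 3.00 × 10^8 m/s): v = 0.817, u' = 0.547.
u = (u' + v)/(1 + u'v/c²):
u = (0.547 + 0.817) / (1 + 0.547·0.817) = 1.3633/1.4464 = 0.9425
Converting back: u = 0.9425 × 3.00 × 10^8 m/s.

2.83 × 10^8 m/s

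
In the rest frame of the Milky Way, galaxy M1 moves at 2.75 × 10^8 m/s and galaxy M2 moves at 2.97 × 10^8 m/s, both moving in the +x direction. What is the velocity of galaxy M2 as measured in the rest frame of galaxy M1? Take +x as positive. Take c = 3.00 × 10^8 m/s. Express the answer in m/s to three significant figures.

+2.38 × 10^8 m/s

β_A = 0.917, β_B = 0.990 (dividing each by c = 3.00 × 10^8 m/s).
Transform to A's frame with the inverse velocity-addition law: u' = (u − v)/(1 − uv/c²), taking u = β_B and v = β_A.
u' = (0.990 − 0.917) / (1 − (0.917)(0.990)) = 0.0733/0.0925 = 0.7928.
u' = 0.7928 × 3.00 × 10^8 m/s.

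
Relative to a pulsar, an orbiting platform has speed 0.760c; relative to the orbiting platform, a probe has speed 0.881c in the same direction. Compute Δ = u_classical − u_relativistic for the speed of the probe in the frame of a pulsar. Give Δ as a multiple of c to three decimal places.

Δ = 0.658c

Galilean: u_cl = 0.881 + 0.760 = 1.6410.
Relativistic: u_rel = (0.881 + 0.760) / (1 + 0.881·0.760) = 1.6410/1.6696 = 0.9829.
Δ = 1.6410 − 0.9829 = 0.6581.
(The classical prediction exceeds c; the relativistic result does not.)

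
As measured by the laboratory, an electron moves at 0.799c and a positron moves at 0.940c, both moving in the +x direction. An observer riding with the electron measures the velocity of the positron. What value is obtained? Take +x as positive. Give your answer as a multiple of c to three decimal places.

+0.566c

β_A = 0.799, β_B = 0.940.
Transform to A's frame with the inverse velocity-addition law: u' = (u − v)/(1 − uv/c²), taking u = β_B and v = β_A.
u' = (0.940 − 0.799) / (1 − (0.799)(0.940)) = 0.1410/0.2489 = 0.5664.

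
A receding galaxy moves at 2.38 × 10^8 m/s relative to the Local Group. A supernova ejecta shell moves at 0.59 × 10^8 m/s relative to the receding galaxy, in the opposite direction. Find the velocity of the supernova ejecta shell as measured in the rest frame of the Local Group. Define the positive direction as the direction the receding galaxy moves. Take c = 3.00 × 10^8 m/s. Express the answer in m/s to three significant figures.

+2.12 × 10^8 m/s

In units of c (dividing by 3.00 × 10^8 m/s): v = 0.793, u' = -0.197.
u = (u' + v)/(1 + u'v/c²):
u = (-0.197 + 0.793) / (1 + (-0.197)·0.793) = 0.5967/0.8440 = 0.7070
Converting back: u = 0.7070 × 3.00 × 10^8 m/s.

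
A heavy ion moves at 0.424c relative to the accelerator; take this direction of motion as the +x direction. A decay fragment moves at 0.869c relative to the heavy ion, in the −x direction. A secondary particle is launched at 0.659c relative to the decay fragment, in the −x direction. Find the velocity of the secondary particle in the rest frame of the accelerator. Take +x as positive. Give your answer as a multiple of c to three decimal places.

Apply u = (u' + v)/(1 + u'v/c²) successively, working outward toward the accelerator.
Start: velocity of the heavy ion relative to the accelerator = 0.4240c.
Compose with the decay fragment (u' = -0.869 in the heavy ion frame): u_1 = (-0.869 + 0.424) / (1 + (-0.869)·0.424) = -0.4450/0.6315 = -0.7046.
Compose with the secondary particle (u' = -0.659 in the decay fragment frame): u_2 = (-0.659 + (-0.705)) / (1 + (-0.659)·(-0.705)) = -1.3636/1.4643 = -0.9312.

-0.931c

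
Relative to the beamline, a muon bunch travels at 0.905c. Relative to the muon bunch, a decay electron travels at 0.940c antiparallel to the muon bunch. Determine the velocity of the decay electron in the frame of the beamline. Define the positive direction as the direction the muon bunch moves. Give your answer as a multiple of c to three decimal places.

-0.234c

With v = 0.905 and u' = -0.940 (in units of c),
u = (u' + v)/(1 + u'v/c²):
u = (-0.940 + 0.905) / (1 + (-0.940)·0.905) = -0.0350/0.1493 = -0.2344
(Galilean addition would give -0.035c.)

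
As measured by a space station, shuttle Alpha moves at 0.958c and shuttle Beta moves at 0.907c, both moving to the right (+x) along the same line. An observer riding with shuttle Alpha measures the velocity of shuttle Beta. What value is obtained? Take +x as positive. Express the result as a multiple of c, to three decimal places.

-0.389c

β_A = 0.958, β_B = 0.907.
Transform to A's frame with the inverse velocity-addition law: u' = (u − v)/(1 − uv/c²), taking u = β_B and v = β_A.
u' = (0.907 − 0.958) / (1 − (0.958)(0.907)) = -0.0510/0.1311 = -0.3890.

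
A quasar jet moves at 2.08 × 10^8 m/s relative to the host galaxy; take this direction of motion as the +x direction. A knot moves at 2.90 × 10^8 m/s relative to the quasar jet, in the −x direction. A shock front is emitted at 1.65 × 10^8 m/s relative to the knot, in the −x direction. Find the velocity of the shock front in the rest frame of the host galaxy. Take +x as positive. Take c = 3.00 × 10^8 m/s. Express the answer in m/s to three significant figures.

Apply u = (u' + v)/(1 + u'v/c²) successively, working outward toward the host galaxy.
(Dividing each given speed by c = 3.00 × 10^8 m/s to work in units of c.)
Start: velocity of the quasar jet relative to the host galaxy = 0.6933c.
Compose with the knot (u' = -0.967 in the quasar jet frame): u_1 = (-0.967 + 0.693) / (1 + (-0.967)·0.693) = -0.2733/0.3298 = -0.8288.
Compose with the shock front (u' = -0.550 in the knot frame): u_2 = (-0.550 + (-0.829)) / (1 + (-0.550)·(-0.829)) = -1.3788/1.4559 = -0.9471.
So u = -0.9471 × 3.00 × 10^8 m/s.

-2.84 × 10^8 m/s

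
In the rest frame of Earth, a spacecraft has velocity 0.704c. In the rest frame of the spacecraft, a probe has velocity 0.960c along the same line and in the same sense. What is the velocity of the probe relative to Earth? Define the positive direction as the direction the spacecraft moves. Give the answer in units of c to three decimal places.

0.993c

With v = 0.704 and u' = 0.960 (in units of c),
u = (u' + v)/(1 + u'v/c²):
u = (0.960 + 0.704) / (1 + 0.960·0.704) = 1.6640/1.6758 = 0.9929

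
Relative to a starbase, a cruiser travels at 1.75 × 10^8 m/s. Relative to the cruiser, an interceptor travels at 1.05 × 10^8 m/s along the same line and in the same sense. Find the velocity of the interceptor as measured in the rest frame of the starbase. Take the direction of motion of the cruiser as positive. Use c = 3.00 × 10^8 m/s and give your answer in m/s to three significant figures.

2.33 × 10^8 m/s

In units of c (dividing by 3.00 × 10^8 m/s): v = 0.583, u' = 0.350.
u = (u' + v)/(1 + u'v/c²):
u = (0.350 + 0.583) / (1 + 0.350·0.583) = 0.9333/1.2042 = 0.7751
Converting back: u = 0.7751 × 3.00 × 10^8 m/s.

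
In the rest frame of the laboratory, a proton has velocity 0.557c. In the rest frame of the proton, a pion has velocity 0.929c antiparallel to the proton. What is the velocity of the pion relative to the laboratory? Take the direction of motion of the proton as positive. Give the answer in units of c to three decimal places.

-0.771c

With v = 0.557 and u' = -0.929 (in units of c),
u = (u' + v)/(1 + u'v/c²):
u = (-0.929 + 0.557) / (1 + (-0.929)·0.557) = -0.3720/0.4825 = -0.7709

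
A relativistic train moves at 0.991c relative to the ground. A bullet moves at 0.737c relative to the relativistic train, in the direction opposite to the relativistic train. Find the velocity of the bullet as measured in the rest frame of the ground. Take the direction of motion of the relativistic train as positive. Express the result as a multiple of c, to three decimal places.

+0.942c

With v = 0.991 and u' = -0.737 (in units of c),
u = (u' + v)/(1 + u'v/c²):
u = (-0.737 + 0.991) / (1 + (-0.737)·0.991) = 0.2540/0.2696 = 0.9420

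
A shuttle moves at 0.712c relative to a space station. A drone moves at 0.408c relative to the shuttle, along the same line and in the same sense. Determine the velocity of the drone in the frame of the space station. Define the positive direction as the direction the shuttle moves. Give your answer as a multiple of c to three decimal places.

0.868c

With v = 0.712 and u' = 0.408 (in units of c),
u = (u' + v)/(1 + u'v/c²):
u = (0.408 + 0.712) / (1 + 0.408·0.712) = 1.1200/1.2905 = 0.8679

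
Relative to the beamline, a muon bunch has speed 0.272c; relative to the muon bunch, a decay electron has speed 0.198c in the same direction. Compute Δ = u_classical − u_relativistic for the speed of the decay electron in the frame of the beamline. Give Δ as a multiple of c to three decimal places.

Galilean: u_cl = 0.198 + 0.272 = 0.4700.
Relativistic: u_rel = (0.198 + 0.272) / (1 + 0.198·0.272) = 0.4700/1.0539 = 0.4460.
Δ = 0.4700 − 0.4460 = 0.0240.

Δ = 0.024c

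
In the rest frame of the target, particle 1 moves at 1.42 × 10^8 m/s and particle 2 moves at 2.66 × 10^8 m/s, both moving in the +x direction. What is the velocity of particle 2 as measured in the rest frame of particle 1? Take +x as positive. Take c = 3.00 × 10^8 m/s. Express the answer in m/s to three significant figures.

β_A = 0.473, β_B = 0.887 (dividing each by c = 3.00 × 10^8 m/s).
Transform to A's frame with the inverse velocity-addition law: u' = (u − v)/(1 − uv/c²), taking u = β_B and v = β_A.
u' = (0.887 − 0.473) / (1 − (0.473)(0.887)) = 0.4133/0.5803 = 0.7123.
u' = 0.7123 × 3.00 × 10^8 m/s.

+2.14 × 10^8 m/s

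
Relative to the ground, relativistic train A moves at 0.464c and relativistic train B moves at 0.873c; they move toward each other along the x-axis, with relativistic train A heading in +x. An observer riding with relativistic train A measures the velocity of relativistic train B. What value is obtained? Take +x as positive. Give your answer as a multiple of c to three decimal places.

-0.952c

β_A = 0.464, β_B = -0.873.
Transform to A's frame with the inverse velocity-addition law: u' = (u − v)/(1 − uv/c²), taking u = β_B and v = β_A.
u' = (-0.873 − 0.464) / (1 − (0.464)(-0.873)) = -1.3370/1.4051 = -0.9516.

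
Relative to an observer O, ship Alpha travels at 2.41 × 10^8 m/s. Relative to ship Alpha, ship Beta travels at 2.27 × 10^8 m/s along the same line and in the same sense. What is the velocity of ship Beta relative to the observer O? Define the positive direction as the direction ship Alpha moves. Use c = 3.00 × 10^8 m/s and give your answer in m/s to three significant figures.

In units of c (dividing by 3.00 × 10^8 m/s): v = 0.803, u' = 0.757.
u = (u' + v)/(1 + u'v/c²):
u = (0.757 + 0.803) / (1 + 0.757·0.803) = 1.5600/1.6079 = 0.9702
Converting back: u = 0.9702 × 3.00 × 10^8 m/s.

2.91 × 10^8 m/s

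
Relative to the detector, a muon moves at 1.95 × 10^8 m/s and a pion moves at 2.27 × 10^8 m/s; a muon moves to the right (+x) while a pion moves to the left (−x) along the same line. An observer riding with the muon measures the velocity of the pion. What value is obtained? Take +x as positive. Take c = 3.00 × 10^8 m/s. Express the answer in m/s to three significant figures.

β_A = 0.650, β_B = -0.757 (dividing each by c = 3.00 × 10^8 m/s).
Transform to A's frame with the inverse velocity-addition law: u' = (u − v)/(1 − uv/c²), taking u = β_B and v = β_A.
u' = (-0.757 − 0.650) / (1 − (0.650)(-0.757)) = -1.4067/1.4918 = -0.9429.
u' = -0.9429 × 3.00 × 10^8 m/s.

-2.83 × 10^8 m/s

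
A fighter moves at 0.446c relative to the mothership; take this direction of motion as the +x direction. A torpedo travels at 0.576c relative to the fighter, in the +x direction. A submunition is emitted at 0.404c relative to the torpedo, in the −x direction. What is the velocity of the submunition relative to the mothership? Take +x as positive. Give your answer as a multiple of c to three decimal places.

+0.609c

Apply u = (u' + v)/(1 + u'v/c²) successively, working outward toward the mothership.
Start: velocity of the fighter relative to the mothership = 0.4460c.
Compose with the torpedo (u' = 0.576 in the fighter frame): u_1 = (0.576 + 0.446) / (1 + 0.576·0.446) = 1.0220/1.2569 = 0.8131.
Compose with the submunition (u' = -0.404 in the torpedo frame): u_2 = (-0.404 + 0.813) / (1 + (-0.404)·0.813) = 0.4091/0.6715 = 0.6093.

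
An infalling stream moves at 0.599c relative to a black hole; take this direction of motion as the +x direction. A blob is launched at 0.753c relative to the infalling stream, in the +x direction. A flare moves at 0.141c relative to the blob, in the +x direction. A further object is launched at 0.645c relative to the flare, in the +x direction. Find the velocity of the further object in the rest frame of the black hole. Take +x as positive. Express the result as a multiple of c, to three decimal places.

Apply u = (u' + v)/(1 + u'v/c²) successively, working outward toward the black hole.
Start: velocity of the infalling stream relative to the black hole = 0.5990c.
Compose with the blob (u' = 0.753 in the infalling stream frame): u_1 = (0.753 + 0.599) / (1 + 0.753·0.599) = 1.3520/1.4510 = 0.9317.
Compose with the flare (u' = 0.141 in the blob frame): u_2 = (0.141 + 0.932) / (1 + 0.141·0.932) = 1.0727/1.1314 = 0.9482.
Compose with the further object (u' = 0.645 in the flare frame): u_3 = (0.645 + 0.948) / (1 + 0.645·0.948) = 1.5932/1.6116 = 0.9886.

0.989c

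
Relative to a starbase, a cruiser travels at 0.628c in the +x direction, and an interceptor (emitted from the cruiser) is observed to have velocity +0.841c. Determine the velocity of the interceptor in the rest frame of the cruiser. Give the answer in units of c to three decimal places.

Invert the composition law: u' = (u − v)/(1 − uv/c²).
u' = (0.841 − 0.628) / (1 − (0.841)(0.628)) = 0.2130/0.4719 = 0.4514.

+0.451c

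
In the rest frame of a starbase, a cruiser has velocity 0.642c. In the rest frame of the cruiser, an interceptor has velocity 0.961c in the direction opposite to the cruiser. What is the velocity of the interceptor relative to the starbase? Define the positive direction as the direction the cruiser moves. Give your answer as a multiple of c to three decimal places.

With v = 0.642 and u' = -0.961 (in units of c),
u = (u' + v)/(1 + u'v/c²):
u = (-0.961 + 0.642) / (1 + (-0.961)·0.642) = -0.3190/0.3830 = -0.8328

-0.833c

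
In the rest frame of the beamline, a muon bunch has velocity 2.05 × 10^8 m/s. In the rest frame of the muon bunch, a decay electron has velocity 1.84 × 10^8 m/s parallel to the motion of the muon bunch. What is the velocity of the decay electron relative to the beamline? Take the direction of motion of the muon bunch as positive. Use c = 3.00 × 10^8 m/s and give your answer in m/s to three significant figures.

In units of c (dividing by 3.00 × 10^8 m/s): v = 0.683, u' = 0.613.
u = (u' + v)/(1 + u'v/c²):
u = (0.613 + 0.683) / (1 + 0.613·0.683) = 1.2967/1.4191 = 0.9137
(Galilean addition would give +1.297c, exceeding c.)
Converting back: u = 0.9137 × 3.00 × 10^8 m/s.

2.74 × 10^8 m/s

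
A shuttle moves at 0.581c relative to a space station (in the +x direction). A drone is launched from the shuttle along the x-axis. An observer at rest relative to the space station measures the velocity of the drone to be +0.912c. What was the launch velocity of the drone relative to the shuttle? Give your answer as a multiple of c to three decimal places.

Invert the composition law: u' = (u − v)/(1 − uv/c²).
u' = (0.912 − 0.581) / (1 − (0.912)(0.581)) = 0.3310/0.4701 = 0.7041.

+0.704c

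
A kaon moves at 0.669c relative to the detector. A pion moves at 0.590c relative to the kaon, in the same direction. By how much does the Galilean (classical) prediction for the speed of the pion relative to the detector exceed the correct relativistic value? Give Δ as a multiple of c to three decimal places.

Δ = 0.356c

Galilean: u_cl = 0.590 + 0.669 = 1.2590.
Relativistic: u_rel = (0.590 + 0.669) / (1 + 0.590·0.669) = 1.2590/1.3947 = 0.9027.
Δ = 1.2590 − 0.9027 = 0.3563.
(The classical prediction exceeds c; the relativistic result does not.)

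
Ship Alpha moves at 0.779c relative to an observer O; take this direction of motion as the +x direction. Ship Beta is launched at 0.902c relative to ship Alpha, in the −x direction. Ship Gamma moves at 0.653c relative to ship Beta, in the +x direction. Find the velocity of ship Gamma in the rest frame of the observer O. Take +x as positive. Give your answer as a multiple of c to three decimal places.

Apply u = (u' + v)/(1 + u'v/c²) successively, working outward toward the observer O.
Start: velocity of ship Alpha relative to the observer O = 0.7790c.
Compose with ship Beta (u' = -0.902 in ship Alpha frame): u_1 = (-0.902 + 0.779) / (1 + (-0.902)·0.779) = -0.1230/0.2973 = -0.4137.
Compose with ship Gamma (u' = 0.653 in ship Beta frame): u_2 = (0.653 + (-0.414)) / (1 + 0.653·(-0.414)) = 0.2393/0.7299 = 0.3279.

+0.328c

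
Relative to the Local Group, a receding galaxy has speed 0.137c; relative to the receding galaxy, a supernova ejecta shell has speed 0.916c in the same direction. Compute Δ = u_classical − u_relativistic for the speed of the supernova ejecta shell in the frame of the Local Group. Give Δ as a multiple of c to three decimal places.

Galilean: u_cl = 0.916 + 0.137 = 1.0530.
Relativistic: u_rel = (0.916 + 0.137) / (1 + 0.916·0.137) = 1.0530/1.1255 = 0.9356.
Δ = 1.0530 − 0.9356 = 0.1174.
(The classical prediction exceeds c; the relativistic result does not.)

Δ = 0.117c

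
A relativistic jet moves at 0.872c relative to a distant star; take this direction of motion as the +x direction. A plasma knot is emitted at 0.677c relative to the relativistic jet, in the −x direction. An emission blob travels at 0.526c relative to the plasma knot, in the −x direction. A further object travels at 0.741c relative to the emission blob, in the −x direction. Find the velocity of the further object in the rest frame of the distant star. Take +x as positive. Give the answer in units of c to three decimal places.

Apply u = (u' + v)/(1 + u'v/c²) successively, working outward toward the distant star.
Start: velocity of the relativistic jet relative to the distant star = 0.8720c.
Compose with the plasma knot (u' = -0.677 in the relativistic jet frame): u_1 = (-0.677 + 0.872) / (1 + (-0.677)·0.872) = 0.1950/0.4097 = 0.4760.
Compose with the emission blob (u' = -0.526 in the plasma knot frame): u_2 = (-0.526 + 0.476) / (1 + (-0.526)·0.476) = -0.0500/0.7496 = -0.0667.
Compose with the further object (u' = -0.741 in the emission blob frame): u_3 = (-0.741 + (-0.067)) / (1 + (-0.741)·(-0.067)) = -0.8077/1.0494 = -0.7697.

-0.770c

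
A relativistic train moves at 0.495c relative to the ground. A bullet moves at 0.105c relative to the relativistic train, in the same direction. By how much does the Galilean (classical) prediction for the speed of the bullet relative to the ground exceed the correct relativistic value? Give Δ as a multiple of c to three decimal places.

Galilean: u_cl = 0.105 + 0.495 = 0.6000.
Relativistic: u_rel = (0.105 + 0.495) / (1 + 0.105·0.495) = 0.6000/1.0520 = 0.5704.
Δ = 0.6000 − 0.5704 = 0.0296.

Δ = 0.030c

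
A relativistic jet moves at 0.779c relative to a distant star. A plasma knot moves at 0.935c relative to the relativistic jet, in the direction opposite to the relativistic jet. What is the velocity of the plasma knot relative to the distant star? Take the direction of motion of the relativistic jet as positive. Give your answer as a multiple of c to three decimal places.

-0.574c

With v = 0.779 and u' = -0.935 (in units of c),
u = (u' + v)/(1 + u'v/c²):
u = (-0.935 + 0.779) / (1 + (-0.935)·0.779) = -0.1560/0.2716 = -0.5743
(Galilean addition would give -0.156c.)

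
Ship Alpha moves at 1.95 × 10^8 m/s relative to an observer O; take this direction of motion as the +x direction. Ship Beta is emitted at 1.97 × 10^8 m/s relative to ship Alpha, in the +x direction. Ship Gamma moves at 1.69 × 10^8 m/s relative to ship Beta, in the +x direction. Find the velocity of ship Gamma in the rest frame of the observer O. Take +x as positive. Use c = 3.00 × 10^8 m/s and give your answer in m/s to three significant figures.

Apply u = (u' + v)/(1 + u'v/c²) successively, working outward toward the observer O.
(Dividing each given speed by c = 3.00 × 10^8 m/s to work in units of c.)
Start: velocity of ship Alpha relative to the observer O = 0.6500c.
Compose with ship Beta (u' = 0.657 in ship Alpha frame): u_1 = (0.657 + 0.650) / (1 + 0.657·0.650) = 1.3067/1.4268 = 0.9158.
Compose with ship Gamma (u' = 0.563 in ship Beta frame): u_2 = (0.563 + 0.916) / (1 + 0.563·0.916) = 1.4791/1.5159 = 0.9757.
So u = 0.9757 × 3.00 × 10^8 m/s.

2.93 × 10^8 m/s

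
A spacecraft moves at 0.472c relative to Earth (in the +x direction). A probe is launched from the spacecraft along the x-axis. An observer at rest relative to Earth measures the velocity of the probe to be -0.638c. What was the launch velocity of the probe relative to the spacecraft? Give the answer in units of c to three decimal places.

-0.853c

Invert the composition law: u' = (u − v)/(1 − uv/c²).
u' = (-0.638 − 0.472) / (1 − (-0.638)(0.472)) = -1.1100/1.3011 = -0.8531.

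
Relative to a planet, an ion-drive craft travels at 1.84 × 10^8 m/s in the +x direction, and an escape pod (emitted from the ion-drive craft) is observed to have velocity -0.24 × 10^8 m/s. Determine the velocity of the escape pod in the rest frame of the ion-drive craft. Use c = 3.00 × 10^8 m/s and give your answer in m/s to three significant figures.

v = 0.613c, u = -0.080c.
Invert the composition law: u' = (u − v)/(1 − uv/c²).
u' = (-0.080 − 0.613) / (1 − (-0.080)(0.613)) = -0.6933/1.0491 = -0.6609.
u' = -0.6609 × 3.00 × 10^8 m/s.

-1.98 × 10^8 m/s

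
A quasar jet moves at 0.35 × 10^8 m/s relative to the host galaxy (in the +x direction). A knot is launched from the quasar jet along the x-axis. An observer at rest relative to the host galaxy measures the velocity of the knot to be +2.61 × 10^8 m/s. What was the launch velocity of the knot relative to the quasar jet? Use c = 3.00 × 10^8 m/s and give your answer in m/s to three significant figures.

+2.52 × 10^8 m/s

v = 0.117c, u = 0.870c.
Invert the composition law: u' = (u − v)/(1 − uv/c²).
u' = (0.870 − 0.117) / (1 − (0.870)(0.117)) = 0.7533/0.8985 = 0.8384.
u' = 0.8384 × 3.00 × 10^8 m/s.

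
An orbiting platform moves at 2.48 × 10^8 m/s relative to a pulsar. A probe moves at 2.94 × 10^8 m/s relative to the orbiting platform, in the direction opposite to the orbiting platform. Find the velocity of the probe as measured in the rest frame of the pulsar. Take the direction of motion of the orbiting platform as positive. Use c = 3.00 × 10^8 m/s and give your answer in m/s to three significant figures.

In units of c (dividing by 3.00 × 10^8 m/s): v = 0.827, u' = -0.980.
u = (u' + v)/(1 + u'v/c²):
u = (-0.980 + 0.827) / (1 + (-0.980)·0.827) = -0.1533/0.1899 = -0.8076
Converting back: u = -0.8076 × 3.00 × 10^8 m/s.

-2.42 × 10^8 m/s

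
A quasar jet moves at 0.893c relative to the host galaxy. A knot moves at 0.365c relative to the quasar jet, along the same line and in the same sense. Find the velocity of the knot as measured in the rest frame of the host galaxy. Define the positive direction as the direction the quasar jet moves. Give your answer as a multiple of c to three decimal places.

With v = 0.893 and u' = 0.365 (in units of c),
u = (u' + v)/(1 + u'v/c²):
u = (0.365 + 0.893) / (1 + 0.365·0.893) = 1.2580/1.3259 = 0.9488
(Galilean addition would give +1.258c, exceeding c.)

0.949c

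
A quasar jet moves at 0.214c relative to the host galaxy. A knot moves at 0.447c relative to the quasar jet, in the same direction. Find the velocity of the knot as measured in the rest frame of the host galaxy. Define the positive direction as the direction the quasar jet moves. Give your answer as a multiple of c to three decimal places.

0.603c

With v = 0.214 and u' = 0.447 (in units of c),
u = (u' + v)/(1 + u'v/c²):
u = (0.447 + 0.214) / (1 + 0.447·0.214) = 0.6610/1.0957 = 0.6033
(Galilean addition would give +0.661c.)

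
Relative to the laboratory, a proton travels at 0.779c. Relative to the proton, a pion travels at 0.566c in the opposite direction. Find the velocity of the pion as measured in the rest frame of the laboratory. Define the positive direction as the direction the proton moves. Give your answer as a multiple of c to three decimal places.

+0.381c

With v = 0.779 and u' = -0.566 (in units of c),
u = (u' + v)/(1 + u'v/c²):
u = (-0.566 + 0.779) / (1 + (-0.566)·0.779) = 0.2130/0.5591 = 0.3810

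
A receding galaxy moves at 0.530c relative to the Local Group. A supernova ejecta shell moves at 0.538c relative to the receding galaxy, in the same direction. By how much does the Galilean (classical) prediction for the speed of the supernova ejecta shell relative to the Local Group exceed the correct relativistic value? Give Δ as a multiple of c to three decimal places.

Δ = 0.237c

Galilean: u_cl = 0.538 + 0.530 = 1.0680.
Relativistic: u_rel = (0.538 + 0.530) / (1 + 0.538·0.530) = 1.0680/1.2851 = 0.8310.
Δ = 1.0680 − 0.8310 = 0.2370.
(The classical prediction exceeds c; the relativistic result does not.)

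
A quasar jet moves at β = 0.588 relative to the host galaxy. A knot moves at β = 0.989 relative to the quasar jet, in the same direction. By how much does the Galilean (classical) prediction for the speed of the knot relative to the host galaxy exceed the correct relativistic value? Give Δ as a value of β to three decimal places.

Galilean: u_cl = 0.989 + 0.588 = 1.5770.
Relativistic: u_rel = (0.989 + 0.588) / (1 + 0.989·0.588) = 1.5770/1.5815 = 0.9971.
Δ = 1.5770 − 0.9971 = 0.5799.
(The classical prediction exceeds c; the relativistic result does not.)

Δ = 0.580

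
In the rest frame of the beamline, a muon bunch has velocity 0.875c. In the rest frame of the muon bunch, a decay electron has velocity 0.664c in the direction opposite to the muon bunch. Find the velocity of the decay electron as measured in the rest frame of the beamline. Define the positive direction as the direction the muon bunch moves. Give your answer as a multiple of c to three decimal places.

+0.504c

With v = 0.875 and u' = -0.664 (in units of c),
u = (u' + v)/(1 + u'v/c²):
u = (-0.664 + 0.875) / (1 + (-0.664)·0.875) = 0.2110/0.4190 = 0.5036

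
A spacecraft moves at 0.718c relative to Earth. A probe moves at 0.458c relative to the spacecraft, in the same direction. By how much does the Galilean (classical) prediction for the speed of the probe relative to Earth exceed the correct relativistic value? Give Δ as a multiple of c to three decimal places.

Galilean: u_cl = 0.458 + 0.718 = 1.1760.
Relativistic: u_rel = (0.458 + 0.718) / (1 + 0.458·0.718) = 1.1760/1.3288 = 0.8850.
Δ = 1.1760 − 0.8850 = 0.2910.
(The classical prediction exceeds c; the relativistic result does not.)

Δ = 0.291c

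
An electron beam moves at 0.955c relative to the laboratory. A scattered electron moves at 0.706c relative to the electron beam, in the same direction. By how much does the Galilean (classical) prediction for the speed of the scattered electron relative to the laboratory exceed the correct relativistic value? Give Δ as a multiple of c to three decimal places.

Δ = 0.669c

Galilean: u_cl = 0.706 + 0.955 = 1.6610.
Relativistic: u_rel = (0.706 + 0.955) / (1 + 0.706·0.955) = 1.6610/1.6742 = 0.9921.
Δ = 1.6610 − 0.9921 = 0.6689.
(The classical prediction exceeds c; the relativistic result does not.)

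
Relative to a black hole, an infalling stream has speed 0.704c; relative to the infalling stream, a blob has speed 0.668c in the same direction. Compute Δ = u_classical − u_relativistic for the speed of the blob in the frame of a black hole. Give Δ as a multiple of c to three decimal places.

Galilean: u_cl = 0.668 + 0.704 = 1.3720.
Relativistic: u_rel = (0.668 + 0.704) / (1 + 0.668·0.704) = 1.3720/1.4703 = 0.9332.
Δ = 1.3720 − 0.9332 = 0.4388.
(The classical prediction exceeds c; the relativistic result does not.)

Δ = 0.439c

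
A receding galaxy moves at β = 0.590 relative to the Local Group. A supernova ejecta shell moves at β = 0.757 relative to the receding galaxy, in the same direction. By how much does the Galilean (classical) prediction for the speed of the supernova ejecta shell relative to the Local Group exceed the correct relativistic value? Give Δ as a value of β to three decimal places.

Δ = 0.416

Galilean: u_cl = 0.757 + 0.590 = 1.3470.
Relativistic: u_rel = (0.757 + 0.590) / (1 + 0.757·0.590) = 1.3470/1.4466 = 0.9311.
Δ = 1.3470 − 0.9311 = 0.4159.
(The classical prediction exceeds c; the relativistic result does not.)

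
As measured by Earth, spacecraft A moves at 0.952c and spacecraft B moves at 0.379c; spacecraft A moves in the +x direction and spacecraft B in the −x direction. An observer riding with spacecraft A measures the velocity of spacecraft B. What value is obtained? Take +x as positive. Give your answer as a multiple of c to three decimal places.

-0.978c

β_A = 0.952, β_B = -0.379.
Transform to A's frame with the inverse velocity-addition law: u' = (u − v)/(1 − uv/c²), taking u = β_B and v = β_A.
u' = (-0.379 − 0.952) / (1 − (0.952)(-0.379)) = -1.3310/1.3608 = -0.9781.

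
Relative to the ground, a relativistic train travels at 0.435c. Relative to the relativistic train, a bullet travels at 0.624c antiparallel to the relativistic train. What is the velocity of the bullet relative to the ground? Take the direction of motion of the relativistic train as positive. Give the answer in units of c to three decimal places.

With v = 0.435 and u' = -0.624 (in units of c),
u = (u' + v)/(1 + u'v/c²):
u = (-0.624 + 0.435) / (1 + (-0.624)·0.435) = -0.1890/0.7286 = -0.2594

-0.259c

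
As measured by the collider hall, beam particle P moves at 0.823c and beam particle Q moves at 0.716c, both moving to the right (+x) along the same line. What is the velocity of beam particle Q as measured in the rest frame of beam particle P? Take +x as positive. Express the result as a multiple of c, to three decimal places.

β_A = 0.823, β_B = 0.716.
Transform to A's frame with the inverse velocity-addition law: u' = (u − v)/(1 − uv/c²), taking u = β_B and v = β_A.
u' = (0.716 − 0.823) / (1 − (0.823)(0.716)) = -0.1070/0.4107 = -0.2605.

-0.261c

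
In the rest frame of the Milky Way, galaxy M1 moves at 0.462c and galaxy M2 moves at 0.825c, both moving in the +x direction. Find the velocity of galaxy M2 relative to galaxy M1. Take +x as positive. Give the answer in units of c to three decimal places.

β_A = 0.462, β_B = 0.825.
Transform to A's frame with the inverse velocity-addition law: u' = (u − v)/(1 − uv/c²), taking u = β_B and v = β_A.
u' = (0.825 − 0.462) / (1 − (0.462)(0.825)) = 0.3630/0.6189 = 0.5866.

+0.587c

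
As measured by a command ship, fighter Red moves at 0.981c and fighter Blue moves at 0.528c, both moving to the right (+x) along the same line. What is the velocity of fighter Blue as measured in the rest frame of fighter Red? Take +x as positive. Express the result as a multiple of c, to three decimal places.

β_A = 0.981, β_B = 0.528.
Transform to A's frame with the inverse velocity-addition law: u' = (u − v)/(1 − uv/c²), taking u = β_B and v = β_A.
u' = (0.528 − 0.981) / (1 − (0.981)(0.528)) = -0.4530/0.4820 = -0.9398.

-0.940c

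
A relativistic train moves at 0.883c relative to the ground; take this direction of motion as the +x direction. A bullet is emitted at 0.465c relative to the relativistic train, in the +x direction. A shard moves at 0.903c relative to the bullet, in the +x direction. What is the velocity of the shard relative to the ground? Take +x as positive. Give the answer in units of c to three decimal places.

0.998c

Apply u = (u' + v)/(1 + u'v/c²) successively, working outward toward the ground.
Start: velocity of the relativistic train relative to the ground = 0.8830c.
Compose with the bullet (u' = 0.465 in the relativistic train frame): u_1 = (0.465 + 0.883) / (1 + 0.465·0.883) = 1.3480/1.4106 = 0.9556.
Compose with the shard (u' = 0.903 in the bullet frame): u_2 = (0.903 + 0.956) / (1 + 0.903·0.956) = 1.8586/1.8629 = 0.9977.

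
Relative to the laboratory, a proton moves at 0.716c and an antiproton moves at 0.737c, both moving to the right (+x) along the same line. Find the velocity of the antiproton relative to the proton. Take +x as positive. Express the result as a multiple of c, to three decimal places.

β_A = 0.716, β_B = 0.737.
Transform to A's frame with the inverse velocity-addition law: u' = (u − v)/(1 − uv/c²), taking u = β_B and v = β_A.
u' = (0.737 − 0.716) / (1 − (0.716)(0.737)) = 0.0210/0.4723 = 0.0445.

+0.044c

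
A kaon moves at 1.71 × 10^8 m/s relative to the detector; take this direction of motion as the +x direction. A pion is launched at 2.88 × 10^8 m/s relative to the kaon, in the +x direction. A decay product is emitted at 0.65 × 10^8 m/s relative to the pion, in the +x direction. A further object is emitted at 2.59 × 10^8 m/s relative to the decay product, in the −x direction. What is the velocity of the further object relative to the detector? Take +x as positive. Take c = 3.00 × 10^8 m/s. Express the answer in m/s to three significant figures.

Apply u = (u' + v)/(1 + u'v/c²) successively, working outward toward the detector.
(Dividing each given speed by c = 3.00 × 10^8 m/s to work in units of c.)
Start: velocity of the kaon relative to the detector = 0.5700c.
Compose with the pion (u' = 0.960 in the kaon frame): u_1 = (0.960 + 0.570) / (1 + 0.960·0.570) = 1.5300/1.5472 = 0.9889.
Compose with the decay product (u' = 0.217 in the pion frame): u_2 = (0.217 + 0.989) / (1 + 0.217·0.989) = 1.2055/1.2143 = 0.9928.
Compose with the further object (u' = -0.863 in the decay product frame): u_3 = (-0.863 + 0.993) / (1 + (-0.863)·0.993) = 0.1295/0.1429 = 0.9065.
So u = 0.9065 × 3.00 × 10^8 m/s.

+2.72 × 10^8 m/s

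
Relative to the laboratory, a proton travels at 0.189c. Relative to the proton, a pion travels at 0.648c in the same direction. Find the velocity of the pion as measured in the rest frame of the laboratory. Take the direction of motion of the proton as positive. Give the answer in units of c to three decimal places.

0.746c

With v = 0.189 and u' = 0.648 (in units of c),
u = (u' + v)/(1 + u'v/c²):
u = (0.648 + 0.189) / (1 + 0.648·0.189) = 0.8370/1.1225 = 0.7457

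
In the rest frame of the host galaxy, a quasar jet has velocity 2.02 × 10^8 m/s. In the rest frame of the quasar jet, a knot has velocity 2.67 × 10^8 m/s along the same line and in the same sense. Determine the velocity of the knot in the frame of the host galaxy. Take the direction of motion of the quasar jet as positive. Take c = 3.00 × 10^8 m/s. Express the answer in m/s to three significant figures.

2.93 × 10^8 m/s

In units of c (dividing by 3.00 × 10^8 m/s): v = 0.673, u' = 0.890.
u = (u' + v)/(1 + u'v/c²):
u = (0.890 + 0.673) / (1 + 0.890·0.673) = 1.5633/1.5993 = 0.9775
(Galilean addition would give +1.563c, exceeding c.)
Converting back: u = 0.9775 × 3.00 × 10^8 m/s.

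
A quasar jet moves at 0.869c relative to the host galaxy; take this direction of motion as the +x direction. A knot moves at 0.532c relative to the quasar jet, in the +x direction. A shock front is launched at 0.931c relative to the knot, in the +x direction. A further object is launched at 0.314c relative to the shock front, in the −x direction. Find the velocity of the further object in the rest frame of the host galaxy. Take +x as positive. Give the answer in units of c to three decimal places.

Apply u = (u' + v)/(1 + u'v/c²) successively, working outward toward the host galaxy.
Start: velocity of the quasar jet relative to the host galaxy = 0.8690c.
Compose with the knot (u' = 0.532 in the quasar jet frame): u_1 = (0.532 + 0.869) / (1 + 0.532·0.869) = 1.4010/1.4623 = 0.9581.
Compose with the shock front (u' = 0.931 in the knot frame): u_2 = (0.931 + 0.958) / (1 + 0.931·0.958) = 1.8891/1.8920 = 0.9985.
Compose with the further object (u' = -0.314 in the shock front frame): u_3 = (-0.314 + 0.998) / (1 + (-0.314)·0.998) = 0.6845/0.6865 = 0.9971.

+0.997c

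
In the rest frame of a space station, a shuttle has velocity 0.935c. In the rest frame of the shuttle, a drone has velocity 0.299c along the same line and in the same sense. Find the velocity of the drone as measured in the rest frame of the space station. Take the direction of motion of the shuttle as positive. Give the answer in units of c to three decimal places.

0.964c

With v = 0.935 and u' = 0.299 (in units of c),
u = (u' + v)/(1 + u'v/c²):
u = (0.299 + 0.935) / (1 + 0.299·0.935) = 1.2340/1.2796 = 0.9644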